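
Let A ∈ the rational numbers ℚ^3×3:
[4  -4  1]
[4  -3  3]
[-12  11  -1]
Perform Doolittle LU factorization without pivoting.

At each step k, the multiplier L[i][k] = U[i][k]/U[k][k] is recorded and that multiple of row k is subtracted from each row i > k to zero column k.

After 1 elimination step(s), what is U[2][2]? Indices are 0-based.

U[2][2] = 2

[col 0] pivot 4
  R1 -= 1*R0 → (0, 1, 2)  (L[1][0] := 1)
  R2 -= -3*R0 → (0, -1, 2)  (L[2][0] := -3)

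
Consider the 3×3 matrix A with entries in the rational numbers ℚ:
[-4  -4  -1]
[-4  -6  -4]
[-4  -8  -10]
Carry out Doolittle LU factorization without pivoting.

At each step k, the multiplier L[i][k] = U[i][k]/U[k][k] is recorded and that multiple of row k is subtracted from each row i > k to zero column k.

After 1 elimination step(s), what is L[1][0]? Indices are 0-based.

[col 0] pivot -4
  R1 -= 1*R0 → (0, -2, -3)  (L[1][0] := 1)
  R2 -= 1*R0 → (0, -4, -9)  (L[2][0] := 1)

L[1][0] = 1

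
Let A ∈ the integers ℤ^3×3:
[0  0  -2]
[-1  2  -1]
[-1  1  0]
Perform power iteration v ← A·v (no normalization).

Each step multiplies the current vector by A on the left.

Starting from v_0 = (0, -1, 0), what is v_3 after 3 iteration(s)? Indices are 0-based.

v_0 = (0, -1, 0).
v_1 = A·v_0 = (0, -2, -1).
v_2 = A·v_1 = (2, -3, -2).
v_3 = A·v_2 = (4, -6, -5).

v_3 = (4, -6, -5)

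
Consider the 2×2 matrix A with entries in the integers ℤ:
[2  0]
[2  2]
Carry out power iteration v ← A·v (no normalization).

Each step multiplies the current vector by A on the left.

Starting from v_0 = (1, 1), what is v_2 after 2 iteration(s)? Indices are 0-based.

v_0 = (1, 1).
v_1 = A·v_0 = (2, 4).
v_2 = A·v_1 = (4, 12).

v_2 = (4, 12)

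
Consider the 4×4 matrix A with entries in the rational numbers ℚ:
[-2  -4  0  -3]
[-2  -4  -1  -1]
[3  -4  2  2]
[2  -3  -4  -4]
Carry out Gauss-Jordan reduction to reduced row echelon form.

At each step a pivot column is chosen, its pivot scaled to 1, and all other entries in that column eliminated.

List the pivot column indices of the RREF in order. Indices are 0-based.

step 1: normalize row 0 (÷-2) = (1, 2, 0, 3/2)
  row 1: subtract -2×row0 = (0, 0, -1, 2)
  row 2: subtract 3×row0 = (0, -10, 2, -5/2)
  row 3: subtract 2×row0 = (0, -7, -4, -7)
step 2: exchange rows 1,2
step 2: normalize row 1 (÷-10) = (0, 1, -1/5, 1/4)
  row 0: subtract 2×row1 = (1, 0, 2/5, 1)
  row 3: subtract -7×row1 = (0, 0, -27/5, -21/4)
step 3: normalize row 2 (÷-1) = (0, 0, 1, -2)
  row 0: subtract 2/5×row2 = (1, 0, 0, 9/5)
  row 1: subtract -1/5×row2 = (0, 1, 0, -3/20)
  row 3: subtract -27/5×row2 = (0, 0, 0, -321/20)
step 4: normalize row 3 (÷-321/20) = (0, 0, 0, 1)
  row 0: subtract 9/5×row3 = (1, 0, 0, 0)
  row 1: subtract -3/20×row3 = (0, 1, 0, 0)
  row 2: subtract -2×row3 = (0, 0, 1, 0)

pivot columns: 0, 1, 2, 3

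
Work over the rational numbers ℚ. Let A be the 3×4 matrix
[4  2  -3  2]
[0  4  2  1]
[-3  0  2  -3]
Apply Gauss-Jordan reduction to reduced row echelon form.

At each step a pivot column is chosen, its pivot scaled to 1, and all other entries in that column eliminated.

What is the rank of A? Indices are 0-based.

step 1: normalize row 0 (÷4) = (1, 1/2, -3/4, 1/2)
  row 2: subtract -3×row0 = (0, 3/2, -1/4, -3/2)
step 2: normalize row 1 (÷4) = (0, 1, 1/2, 1/4)
  row 0: subtract 1/2×row1 = (1, 0, -1, 3/8)
  row 2: subtract 3/2×row1 = (0, 0, -1, -15/8)
step 3: normalize row 2 (÷-1) = (0, 0, 1, 15/8)
  row 0: subtract -1×row2 = (1, 0, 0, 9/4)
  row 1: subtract 1/2×row2 = (0, 1, 0, -11/16)

rank = 3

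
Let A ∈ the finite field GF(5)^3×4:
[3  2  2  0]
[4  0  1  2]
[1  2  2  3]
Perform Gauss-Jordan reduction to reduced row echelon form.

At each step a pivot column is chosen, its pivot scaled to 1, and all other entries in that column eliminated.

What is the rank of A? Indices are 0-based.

step 1: normalize row 0 (÷3) = (1, 4, 4, 0)
  row 1: subtract 4×row0 = (0, 4, 0, 2)
  row 2: subtract 1×row0 = (0, 3, 3, 3)
step 2: normalize row 1 (÷4) = (0, 1, 0, 3)
  row 0: subtract 4×row1 = (1, 0, 4, 3)
  row 2: subtract 3×row1 = (0, 0, 3, 4)
step 3: normalize row 2 (÷3) = (0, 0, 1, 3)
  row 0: subtract 4×row2 = (1, 0, 0, 1)

rank = 3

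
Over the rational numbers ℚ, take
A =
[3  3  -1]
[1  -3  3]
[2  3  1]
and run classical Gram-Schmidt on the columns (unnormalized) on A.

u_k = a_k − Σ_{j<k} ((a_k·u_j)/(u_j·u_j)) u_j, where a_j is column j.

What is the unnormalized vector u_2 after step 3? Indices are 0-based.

Step 1: u_0 = a_0 = (3, 1, 2).
Step 2: u_1 = a_1 − (6/7)·u_0 = (3/7, -27/7, 9/7).
Step 3: u_2 = a_2 − (1/7)·u_0 − (-25/39)·u_1 = (-15/13, 5/13, 20/13).

u_2 = (-15/13, 5/13, 20/13)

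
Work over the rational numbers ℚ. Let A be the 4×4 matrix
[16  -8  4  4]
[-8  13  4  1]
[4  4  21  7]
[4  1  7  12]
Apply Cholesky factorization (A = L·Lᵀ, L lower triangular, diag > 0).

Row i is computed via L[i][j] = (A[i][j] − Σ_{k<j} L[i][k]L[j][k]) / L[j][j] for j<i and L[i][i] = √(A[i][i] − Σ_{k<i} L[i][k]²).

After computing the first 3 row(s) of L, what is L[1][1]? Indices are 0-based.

Step 1: L[0][0] = √(16) = 4.
  L[1][0] = (-8) / L[0][0] = -2.
Step 2: L[1][1] = √(9) = 3.
  L[2][0] = (4) / L[0][0] = 1.
  L[2][1] = (6) / L[1][1] = 2.
Step 3: L[2][2] = √(16) = 4.

L[1][1] = 3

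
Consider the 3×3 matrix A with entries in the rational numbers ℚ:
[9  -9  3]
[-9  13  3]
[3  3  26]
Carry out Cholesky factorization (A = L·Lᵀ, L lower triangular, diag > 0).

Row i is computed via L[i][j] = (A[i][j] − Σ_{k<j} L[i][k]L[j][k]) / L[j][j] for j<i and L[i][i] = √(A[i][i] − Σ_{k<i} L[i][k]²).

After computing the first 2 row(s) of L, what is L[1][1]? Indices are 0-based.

L[1][1] = 2

Step 1: L[0][0] = √(9) = 3.
  L[1][0] = (-9) / L[0][0] = -3.
Step 2: L[1][1] = √(4) = 2.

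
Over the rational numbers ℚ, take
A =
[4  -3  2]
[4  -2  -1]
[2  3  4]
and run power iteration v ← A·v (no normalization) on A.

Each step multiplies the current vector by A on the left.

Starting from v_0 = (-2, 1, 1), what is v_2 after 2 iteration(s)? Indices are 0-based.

v_2 = (3, -17, -39)

v_0 = (-2, 1, 1).
v_1 = A·v_0 = (-9, -11, 3).
v_2 = A·v_1 = (3, -17, -39).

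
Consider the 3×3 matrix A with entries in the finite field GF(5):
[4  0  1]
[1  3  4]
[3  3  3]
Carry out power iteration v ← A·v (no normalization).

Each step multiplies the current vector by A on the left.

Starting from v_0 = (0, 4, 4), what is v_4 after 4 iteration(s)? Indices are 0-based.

v_4 = (3, 4, 4)

v_0 = (0, 4, 4).
v_1 = A·v_0 = (4, 3, 4).
v_2 = A·v_1 = (0, 4, 3).
v_3 = A·v_2 = (3, 4, 1).
v_4 = A·v_3 = (3, 4, 4).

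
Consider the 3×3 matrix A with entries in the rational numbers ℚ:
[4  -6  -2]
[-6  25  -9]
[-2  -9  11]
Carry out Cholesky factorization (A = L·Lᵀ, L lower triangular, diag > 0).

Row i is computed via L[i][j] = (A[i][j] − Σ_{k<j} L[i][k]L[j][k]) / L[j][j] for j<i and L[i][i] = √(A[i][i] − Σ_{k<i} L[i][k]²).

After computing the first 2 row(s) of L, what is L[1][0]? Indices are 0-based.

Step 1: L[0][0] = √(4) = 2.
  L[1][0] = (-6) / L[0][0] = -3.
Step 2: L[1][1] = √(16) = 4.

L[1][0] = -3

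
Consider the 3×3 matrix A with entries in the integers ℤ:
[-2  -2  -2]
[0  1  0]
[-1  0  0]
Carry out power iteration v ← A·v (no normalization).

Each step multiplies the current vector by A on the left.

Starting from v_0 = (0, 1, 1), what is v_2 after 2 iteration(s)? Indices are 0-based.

v_2 = (6, 1, 4)

v_0 = (0, 1, 1).
v_1 = A·v_0 = (-4, 1, 0).
v_2 = A·v_1 = (6, 1, 4).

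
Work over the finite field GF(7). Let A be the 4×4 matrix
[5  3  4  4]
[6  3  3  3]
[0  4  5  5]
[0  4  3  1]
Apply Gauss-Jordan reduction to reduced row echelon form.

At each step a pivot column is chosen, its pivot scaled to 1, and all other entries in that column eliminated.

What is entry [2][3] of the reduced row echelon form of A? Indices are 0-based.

M[2][3] = 2

step 1: normalize row 0 (÷5) = (1, 2, 5, 5)
  row 1: subtract 6×row0 = (0, 5, 1, 1)
step 2: normalize row 1 (÷5) = (0, 1, 3, 3)
  row 0: subtract 2×row1 = (1, 0, 6, 6)
  row 2: subtract 4×row1 = (0, 0, 0, 0)
  row 3: subtract 4×row1 = (0, 0, 5, 3)
step 3: exchange rows 2,3
step 3: normalize row 2 (÷5) = (0, 0, 1, 2)
  row 0: subtract 6×row2 = (1, 0, 0, 1)
  row 1: subtract 3×row2 = (0, 1, 0, 4)
skip col 3 (zero from row 3)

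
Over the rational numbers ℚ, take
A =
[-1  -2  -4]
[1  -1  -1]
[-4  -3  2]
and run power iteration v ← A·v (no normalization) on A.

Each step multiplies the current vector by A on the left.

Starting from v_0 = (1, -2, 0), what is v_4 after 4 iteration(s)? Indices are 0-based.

v_4 = (-253, 47, -282)

v_0 = (1, -2, 0).
v_1 = A·v_0 = (3, 3, 2).
v_2 = A·v_1 = (-17, -2, -17).
v_3 = A·v_2 = (89, 2, 40).
v_4 = A·v_3 = (-253, 47, -282).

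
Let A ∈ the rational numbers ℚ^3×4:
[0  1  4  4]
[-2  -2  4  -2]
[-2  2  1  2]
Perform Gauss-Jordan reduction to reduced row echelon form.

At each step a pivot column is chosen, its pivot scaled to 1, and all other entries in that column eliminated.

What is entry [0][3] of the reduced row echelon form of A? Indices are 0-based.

M[0][3] = 15/19

[1] R0 <-> R1
[1] R0 /= -2  ⇒  (1, 1, -2, 1)
     R2 -= -2·R0  ⇒  (0, 4, -3, 4)
[2] R1 /= 1  ⇒  (0, 1, 4, 4)
     R0 -= 1·R1  ⇒  (1, 0, -6, -3)
     R2 -= 4·R1  ⇒  (0, 0, -19, -12)
[3] R2 /= -19  ⇒  (0, 0, 1, 12/19)
     R0 -= -6·R2  ⇒  (1, 0, 0, 15/19)
     R1 -= 4·R2  ⇒  (0, 1, 0, 28/19)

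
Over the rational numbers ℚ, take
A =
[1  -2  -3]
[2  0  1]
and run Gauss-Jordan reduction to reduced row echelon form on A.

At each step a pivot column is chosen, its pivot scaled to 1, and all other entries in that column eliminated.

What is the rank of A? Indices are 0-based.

rank = 2

step 1: normalize row 0 (÷1) = (1, -2, -3)
  row 1: subtract 2×row0 = (0, 4, 7)
step 2: normalize row 1 (÷4) = (0, 1, 7/4)
  row 0: subtract -2×row1 = (1, 0, 1/2)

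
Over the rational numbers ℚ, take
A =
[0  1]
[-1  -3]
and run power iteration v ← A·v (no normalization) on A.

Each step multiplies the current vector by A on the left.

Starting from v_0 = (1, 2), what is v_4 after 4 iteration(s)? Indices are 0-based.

v_0 = (1, 2).
v_1 = A·v_0 = (2, -7).
v_2 = A·v_1 = (-7, 19).
v_3 = A·v_2 = (19, -50).
v_4 = A·v_3 = (-50, 131).

v_4 = (-50, 131)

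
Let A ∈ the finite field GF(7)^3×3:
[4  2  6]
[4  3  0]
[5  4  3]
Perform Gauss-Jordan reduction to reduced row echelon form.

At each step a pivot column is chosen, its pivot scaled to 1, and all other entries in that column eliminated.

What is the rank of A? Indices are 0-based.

[1] R0 /= 4  ⇒  (1, 4, 5)
     R1 -= 4·R0  ⇒  (0, 1, 1)
     R2 -= 5·R0  ⇒  (0, 5, 6)
[2] R1 /= 1  ⇒  (0, 1, 1)
     R0 -= 4·R1  ⇒  (1, 0, 1)
     R2 -= 5·R1  ⇒  (0, 0, 1)
[3] R2 /= 1  ⇒  (0, 0, 1)
     R0 -= 1·R2  ⇒  (1, 0, 0)
     R1 -= 1·R2  ⇒  (0, 1, 0)

rank = 3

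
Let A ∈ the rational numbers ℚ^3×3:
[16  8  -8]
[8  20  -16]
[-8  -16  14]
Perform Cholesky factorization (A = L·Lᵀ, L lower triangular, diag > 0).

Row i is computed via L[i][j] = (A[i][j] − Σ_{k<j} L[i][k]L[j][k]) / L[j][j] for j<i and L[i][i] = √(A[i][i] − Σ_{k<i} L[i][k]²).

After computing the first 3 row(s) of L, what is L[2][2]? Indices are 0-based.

Step 1: L[0][0] = √(16) = 4.
  L[1][0] = (8) / L[0][0] = 2.
Step 2: L[1][1] = √(16) = 4.
  L[2][0] = (-8) / L[0][0] = -2.
  L[2][1] = (-12) / L[1][1] = -3.
Step 3: L[2][2] = √(1) = 1.

L[2][2] = 1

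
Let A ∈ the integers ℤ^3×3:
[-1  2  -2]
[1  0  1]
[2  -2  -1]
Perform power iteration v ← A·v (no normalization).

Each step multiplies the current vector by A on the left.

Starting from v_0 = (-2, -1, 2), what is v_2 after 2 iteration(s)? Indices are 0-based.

v_2 = (12, -8, -4)

v_0 = (-2, -1, 2).
v_1 = A·v_0 = (-4, 0, -4).
v_2 = A·v_1 = (12, -8, -4).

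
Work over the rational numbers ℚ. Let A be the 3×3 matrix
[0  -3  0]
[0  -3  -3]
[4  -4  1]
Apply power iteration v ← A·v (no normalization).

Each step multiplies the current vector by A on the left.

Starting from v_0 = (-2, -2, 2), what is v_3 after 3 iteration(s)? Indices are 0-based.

v_0 = (-2, -2, 2).
v_1 = A·v_0 = (6, 0, 2).
v_2 = A·v_1 = (0, -6, 26).
v_3 = A·v_2 = (18, -60, 50).

v_3 = (18, -60, 50)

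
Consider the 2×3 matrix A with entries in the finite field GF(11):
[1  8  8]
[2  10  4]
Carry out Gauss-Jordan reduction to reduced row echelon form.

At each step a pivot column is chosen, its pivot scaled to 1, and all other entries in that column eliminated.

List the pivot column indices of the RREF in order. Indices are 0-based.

[1] R0 /= 1  ⇒  (1, 8, 8)
     R1 -= 2·R0  ⇒  (0, 5, 10)
[2] R1 /= 5  ⇒  (0, 1, 2)
     R0 -= 8·R1  ⇒  (1, 0, 3)

pivot columns: 0, 1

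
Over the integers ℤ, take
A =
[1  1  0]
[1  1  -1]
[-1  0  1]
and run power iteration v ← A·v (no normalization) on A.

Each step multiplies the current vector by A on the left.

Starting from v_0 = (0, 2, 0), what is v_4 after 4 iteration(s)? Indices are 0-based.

v_4 = (18, 24, -14)

v_0 = (0, 2, 0).
v_1 = A·v_0 = (2, 2, 0).
v_2 = A·v_1 = (4, 4, -2).
v_3 = A·v_2 = (8, 10, -6).
v_4 = A·v_3 = (18, 24, -14).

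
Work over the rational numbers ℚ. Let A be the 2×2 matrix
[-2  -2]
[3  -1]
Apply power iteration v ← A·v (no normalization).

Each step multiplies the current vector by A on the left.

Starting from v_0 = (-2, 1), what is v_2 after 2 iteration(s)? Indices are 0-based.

v_0 = (-2, 1).
v_1 = A·v_0 = (2, -7).
v_2 = A·v_1 = (10, 13).

v_2 = (10, 13)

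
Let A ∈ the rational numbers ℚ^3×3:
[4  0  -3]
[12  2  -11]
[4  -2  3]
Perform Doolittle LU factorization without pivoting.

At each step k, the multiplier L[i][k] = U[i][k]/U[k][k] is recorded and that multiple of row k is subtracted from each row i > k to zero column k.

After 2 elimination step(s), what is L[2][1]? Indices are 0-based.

k=0: U[0][0]=4
  eliminate (1,0): mult=3, new row 1: (0, 2, -2); set L[1][0]=3
  eliminate (2,0): mult=1, new row 2: (0, -2, 6); set L[2][0]=1
k=1: U[1][1]=2
  eliminate (2,1): mult=-1, new row 2: (0, 0, 4); set L[2][1]=-1

L[2][1] = -1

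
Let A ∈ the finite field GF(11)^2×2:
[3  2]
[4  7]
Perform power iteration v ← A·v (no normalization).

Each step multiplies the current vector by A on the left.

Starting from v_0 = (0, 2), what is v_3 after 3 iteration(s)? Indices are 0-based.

v_3 = (7, 1)

v_0 = (0, 2).
v_1 = A·v_0 = (4, 3).
v_2 = A·v_1 = (7, 4).
v_3 = A·v_2 = (7, 1).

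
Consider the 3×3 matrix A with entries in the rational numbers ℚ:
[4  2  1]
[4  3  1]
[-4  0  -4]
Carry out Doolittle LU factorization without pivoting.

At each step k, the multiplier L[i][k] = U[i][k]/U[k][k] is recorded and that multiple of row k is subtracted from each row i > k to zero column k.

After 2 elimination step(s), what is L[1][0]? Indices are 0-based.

L[1][0] = 1

[col 0] pivot 4
  R1 -= 1*R0 → (0, 1, 0)  (L[1][0] := 1)
  R2 -= -1*R0 → (0, 2, -3)  (L[2][0] := -1)
[col 1] pivot 1
  R2 -= 2*R1 → (0, 0, -3)  (L[2][1] := 2)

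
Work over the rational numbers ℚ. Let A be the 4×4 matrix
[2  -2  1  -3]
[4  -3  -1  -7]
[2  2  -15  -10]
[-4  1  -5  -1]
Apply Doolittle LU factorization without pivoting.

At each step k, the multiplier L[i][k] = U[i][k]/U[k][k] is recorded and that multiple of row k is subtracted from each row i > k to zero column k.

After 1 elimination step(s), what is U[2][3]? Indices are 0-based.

[col 0] pivot 2
  R1 -= 2*R0 → (0, 1, -3, -1)  (L[1][0] := 2)
  R2 -= 1*R0 → (0, 4, -16, -7)  (L[2][0] := 1)
  R3 -= -2*R0 → (0, -3, -3, -7)  (L[3][0] := -2)

U[2][3] = -7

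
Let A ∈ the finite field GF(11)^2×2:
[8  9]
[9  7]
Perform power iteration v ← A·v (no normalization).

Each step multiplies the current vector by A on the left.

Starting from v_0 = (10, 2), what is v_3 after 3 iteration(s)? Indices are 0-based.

v_0 = (10, 2).
v_1 = A·v_0 = (10, 5).
v_2 = A·v_1 = (4, 4).
v_3 = A·v_2 = (2, 9).

v_3 = (2, 9)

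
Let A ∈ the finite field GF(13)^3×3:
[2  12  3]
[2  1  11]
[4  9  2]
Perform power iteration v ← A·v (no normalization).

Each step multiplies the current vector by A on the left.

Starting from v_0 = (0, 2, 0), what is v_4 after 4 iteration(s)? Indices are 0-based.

v_4 = (1, 2, 3)

v_0 = (0, 2, 0).
v_1 = A·v_0 = (11, 2, 5).
v_2 = A·v_1 = (9, 1, 7).
v_3 = A·v_2 = (12, 5, 7).
v_4 = A·v_3 = (1, 2, 3).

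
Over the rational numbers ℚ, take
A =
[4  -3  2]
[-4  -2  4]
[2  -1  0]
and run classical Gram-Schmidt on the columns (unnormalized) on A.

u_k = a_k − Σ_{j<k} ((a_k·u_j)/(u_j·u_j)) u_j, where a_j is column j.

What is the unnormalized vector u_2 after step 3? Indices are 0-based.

Step 1: u_0 = a_0 = (4, -4, 2).
Step 2: u_1 = a_1 − (-1/6)·u_0 = (-7/3, -8/3, -2/3).
Step 3: u_2 = a_2 − (-2/9)·u_0 − (-46/39)·u_1 = (16/117, -4/117, -40/117).

u_2 = (16/117, -4/117, -40/117)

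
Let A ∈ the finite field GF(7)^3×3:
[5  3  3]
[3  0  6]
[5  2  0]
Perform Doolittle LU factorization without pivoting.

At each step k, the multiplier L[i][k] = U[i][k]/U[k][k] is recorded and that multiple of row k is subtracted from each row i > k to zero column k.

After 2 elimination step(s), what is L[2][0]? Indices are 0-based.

L[2][0] = 1

[col 0] pivot 5
  R1 -= 2*R0 → (0, 1, 0)  (L[1][0] := 2)
  R2 -= 1*R0 → (0, 6, 4)  (L[2][0] := 1)
[col 1] pivot 1
  R2 -= 6*R1 → (0, 0, 4)  (L[2][1] := 6)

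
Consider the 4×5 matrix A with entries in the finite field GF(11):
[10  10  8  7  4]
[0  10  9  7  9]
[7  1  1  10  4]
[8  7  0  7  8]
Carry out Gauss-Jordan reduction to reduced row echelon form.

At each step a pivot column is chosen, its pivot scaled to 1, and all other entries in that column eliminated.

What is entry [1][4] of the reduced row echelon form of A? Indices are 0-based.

step 1: normalize row 0 (÷10) = (1, 1, 3, 4, 7)
  row 2: subtract 7×row0 = (0, 5, 2, 4, 10)
  row 3: subtract 8×row0 = (0, 10, 9, 8, 7)
step 2: normalize row 1 (÷10) = (0, 1, 2, 4, 2)
  row 0: subtract 1×row1 = (1, 0, 1, 0, 5)
  row 2: subtract 5×row1 = (0, 0, 3, 6, 0)
  row 3: subtract 10×row1 = (0, 0, 0, 1, 9)
step 3: normalize row 2 (÷3) = (0, 0, 1, 2, 0)
  row 0: subtract 1×row2 = (1, 0, 0, 9, 5)
  row 1: subtract 2×row2 = (0, 1, 0, 0, 2)
step 4: normalize row 3 (÷1) = (0, 0, 0, 1, 9)
  row 0: subtract 9×row3 = (1, 0, 0, 0, 1)
  row 2: subtract 2×row3 = (0, 0, 1, 0, 4)

M[1][4] = 2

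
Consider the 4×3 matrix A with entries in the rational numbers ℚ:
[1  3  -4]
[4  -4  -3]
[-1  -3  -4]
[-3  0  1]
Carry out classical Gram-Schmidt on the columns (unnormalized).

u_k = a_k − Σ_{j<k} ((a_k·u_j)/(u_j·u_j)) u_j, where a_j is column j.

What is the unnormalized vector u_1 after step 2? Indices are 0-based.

Step 1: u_0 = a_0 = (1, 4, -1, -3).
Step 2: u_1 = a_1 − (-10/27)·u_0 = (91/27, -68/27, -91/27, -10/9).

u_1 = (91/27, -68/27, -91/27, -10/9)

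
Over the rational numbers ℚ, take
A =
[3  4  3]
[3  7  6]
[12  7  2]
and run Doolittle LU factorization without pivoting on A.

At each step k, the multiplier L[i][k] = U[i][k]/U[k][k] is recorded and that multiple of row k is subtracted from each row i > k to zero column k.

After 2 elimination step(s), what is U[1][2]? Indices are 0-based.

U[1][2] = 3

Step 1: pivot at (0,0) is 3.
  row1 ← row1 − (1)·row0  ⇒  L[1][0]=1, U row1=(0, 3, 3)
  row2 ← row2 − (4)·row0  ⇒  L[2][0]=4, U row2=(0, -9, -10)
Step 2: pivot at (1,1) is 3.
  row2 ← row2 − (-3)·row1  ⇒  L[2][1]=-3, U row2=(0, 0, -1)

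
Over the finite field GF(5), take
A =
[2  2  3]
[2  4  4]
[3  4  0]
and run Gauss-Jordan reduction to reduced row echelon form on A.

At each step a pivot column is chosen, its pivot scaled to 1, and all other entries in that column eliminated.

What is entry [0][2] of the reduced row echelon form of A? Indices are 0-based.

M[0][2] = 1

pivot(0,0)=2: scale R0 → (1, 1, 4)
  clear (1,0): R1 −= (2)R0 → (0, 2, 1)
  clear (2,0): R2 −= (3)R0 → (0, 1, 3)
pivot(1,1)=2: scale R1 → (0, 1, 3)
  clear (0,1): R0 −= (1)R1 → (1, 0, 1)
  clear (2,1): R2 −= (1)R1 → (0, 0, 0)
col 2: no nonzero at/below row 2; advance.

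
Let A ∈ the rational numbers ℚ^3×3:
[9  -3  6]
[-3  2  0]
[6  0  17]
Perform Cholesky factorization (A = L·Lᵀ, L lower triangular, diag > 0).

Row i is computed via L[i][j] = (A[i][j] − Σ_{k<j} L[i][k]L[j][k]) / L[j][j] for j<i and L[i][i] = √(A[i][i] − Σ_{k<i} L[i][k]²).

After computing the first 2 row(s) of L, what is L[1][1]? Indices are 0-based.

L[1][1] = 1

Step 1: L[0][0] = √(9) = 3.
  L[1][0] = (-3) / L[0][0] = -1.
Step 2: L[1][1] = √(1) = 1.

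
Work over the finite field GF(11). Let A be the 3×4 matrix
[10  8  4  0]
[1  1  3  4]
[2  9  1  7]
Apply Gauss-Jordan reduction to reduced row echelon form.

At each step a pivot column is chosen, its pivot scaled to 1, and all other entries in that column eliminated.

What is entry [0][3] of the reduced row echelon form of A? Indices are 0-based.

M[0][3] = 9

step 1: normalize row 0 (÷10) = (1, 3, 7, 0)
  row 1: subtract 1×row0 = (0, 9, 7, 4)
  row 2: subtract 2×row0 = (0, 3, 9, 7)
step 2: normalize row 1 (÷9) = (0, 1, 2, 9)
  row 0: subtract 3×row1 = (1, 0, 1, 6)
  row 2: subtract 3×row1 = (0, 0, 3, 2)
step 3: normalize row 2 (÷3) = (0, 0, 1, 8)
  row 0: subtract 1×row2 = (1, 0, 0, 9)
  row 1: subtract 2×row2 = (0, 1, 0, 4)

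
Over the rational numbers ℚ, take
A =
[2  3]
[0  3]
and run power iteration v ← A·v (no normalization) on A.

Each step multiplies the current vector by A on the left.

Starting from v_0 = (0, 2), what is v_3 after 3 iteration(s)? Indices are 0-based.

v_3 = (114, 54)

v_0 = (0, 2).
v_1 = A·v_0 = (6, 6).
v_2 = A·v_1 = (30, 18).
v_3 = A·v_2 = (114, 54).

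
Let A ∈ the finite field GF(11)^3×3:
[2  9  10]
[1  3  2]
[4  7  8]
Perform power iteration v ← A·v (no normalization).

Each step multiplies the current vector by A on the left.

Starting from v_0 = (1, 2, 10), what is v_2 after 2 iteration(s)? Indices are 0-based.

v_0 = (1, 2, 10).
v_1 = A·v_0 = (10, 5, 10).
v_2 = A·v_1 = (0, 1, 1).

v_2 = (0, 1, 1)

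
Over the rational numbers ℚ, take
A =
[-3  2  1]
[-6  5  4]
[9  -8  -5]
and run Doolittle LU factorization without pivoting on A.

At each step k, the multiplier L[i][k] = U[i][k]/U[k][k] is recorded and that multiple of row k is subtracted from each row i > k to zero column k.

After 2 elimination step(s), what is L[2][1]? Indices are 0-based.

L[2][1] = -2

Step 1: pivot at (0,0) is -3.
  row1 ← row1 − (2)·row0  ⇒  L[1][0]=2, U row1=(0, 1, 2)
  row2 ← row2 − (-3)·row0  ⇒  L[2][0]=-3, U row2=(0, -2, -2)
Step 2: pivot at (1,1) is 1.
  row2 ← row2 − (-2)·row1  ⇒  L[2][1]=-2, U row2=(0, 0, 2)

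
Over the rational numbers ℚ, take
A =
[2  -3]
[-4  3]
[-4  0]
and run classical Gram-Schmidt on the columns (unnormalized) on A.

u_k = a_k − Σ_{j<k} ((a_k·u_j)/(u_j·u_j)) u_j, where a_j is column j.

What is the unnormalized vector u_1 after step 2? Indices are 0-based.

u_1 = (-2, 1, -2)

Step 1: u_0 = a_0 = (2, -4, -4).
Step 2: u_1 = a_1 − (-1/2)·u_0 = (-2, 1, -2).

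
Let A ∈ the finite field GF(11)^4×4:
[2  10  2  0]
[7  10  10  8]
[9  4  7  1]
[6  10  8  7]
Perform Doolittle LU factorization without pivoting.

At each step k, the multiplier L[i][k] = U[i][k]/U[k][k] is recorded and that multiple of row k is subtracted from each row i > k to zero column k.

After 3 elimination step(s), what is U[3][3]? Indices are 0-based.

U[3][3] = 2

Step 1: pivot at (0,0) is 2.
  row1 ← row1 − (9)·row0  ⇒  L[1][0]=9, U row1=(0, 8, 3, 8)
  row2 ← row2 − (10)·row0  ⇒  L[2][0]=10, U row2=(0, 3, 9, 1)
  row3 ← row3 − (3)·row0  ⇒  L[3][0]=3, U row3=(0, 2, 2, 7)
Step 2: pivot at (1,1) is 8.
  row2 ← row2 − (10)·row1  ⇒  L[2][1]=10, U row2=(0, 0, 1, 9)
  row3 ← row3 − (3)·row1  ⇒  L[3][1]=3, U row3=(0, 0, 4, 5)
Step 3: pivot at (2,2) is 1.
  row3 ← row3 − (4)·row2  ⇒  L[3][2]=4, U row3=(0, 0, 0, 2)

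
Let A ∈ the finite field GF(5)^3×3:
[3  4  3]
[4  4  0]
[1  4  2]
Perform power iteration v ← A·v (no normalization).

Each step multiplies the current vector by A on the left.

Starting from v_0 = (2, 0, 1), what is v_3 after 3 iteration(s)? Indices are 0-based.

v_0 = (2, 0, 1).
v_1 = A·v_0 = (4, 3, 4).
v_2 = A·v_1 = (1, 3, 4).
v_3 = A·v_2 = (2, 1, 1).

v_3 = (2, 1, 1)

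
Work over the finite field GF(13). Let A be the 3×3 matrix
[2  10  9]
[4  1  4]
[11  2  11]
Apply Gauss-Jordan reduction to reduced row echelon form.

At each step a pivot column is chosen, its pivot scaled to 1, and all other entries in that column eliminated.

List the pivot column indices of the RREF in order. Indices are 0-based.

pivot columns: 0, 1, 2

step 1: normalize row 0 (÷2) = (1, 5, 11)
  row 1: subtract 4×row0 = (0, 7, 12)
  row 2: subtract 11×row0 = (0, 12, 7)
step 2: normalize row 1 (÷7) = (0, 1, 11)
  row 0: subtract 5×row1 = (1, 0, 8)
  row 2: subtract 12×row1 = (0, 0, 5)
step 3: normalize row 2 (÷5) = (0, 0, 1)
  row 0: subtract 8×row2 = (1, 0, 0)
  row 1: subtract 11×row2 = (0, 1, 0)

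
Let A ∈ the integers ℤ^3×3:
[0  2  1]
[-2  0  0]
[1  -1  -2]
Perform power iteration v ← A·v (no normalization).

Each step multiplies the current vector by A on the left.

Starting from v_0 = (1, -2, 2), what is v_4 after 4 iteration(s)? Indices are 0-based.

v_0 = (1, -2, 2).
v_1 = A·v_0 = (-2, -2, -1).
v_2 = A·v_1 = (-5, 4, 2).
v_3 = A·v_2 = (10, 10, -13).
v_4 = A·v_3 = (7, -20, 26).

v_4 = (7, -20, 26)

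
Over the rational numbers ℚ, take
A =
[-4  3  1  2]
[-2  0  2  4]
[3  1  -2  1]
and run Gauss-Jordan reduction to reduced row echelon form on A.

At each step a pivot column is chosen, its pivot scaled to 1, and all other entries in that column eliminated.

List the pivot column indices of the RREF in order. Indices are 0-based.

[1] R0 /= -4  ⇒  (1, -3/4, -1/4, -1/2)
     R1 -= -2·R0  ⇒  (0, -3/2, 3/2, 3)
     R2 -= 3·R0  ⇒  (0, 13/4, -5/4, 5/2)
[2] R1 /= -3/2  ⇒  (0, 1, -1, -2)
     R0 -= -3/4·R1  ⇒  (1, 0, -1, -2)
     R2 -= 13/4·R1  ⇒  (0, 0, 2, 9)
[3] R2 /= 2  ⇒  (0, 0, 1, 9/2)
     R0 -= -1·R2  ⇒  (1, 0, 0, 5/2)
     R1 -= -1·R2  ⇒  (0, 1, 0, 5/2)

pivot columns: 0, 1, 2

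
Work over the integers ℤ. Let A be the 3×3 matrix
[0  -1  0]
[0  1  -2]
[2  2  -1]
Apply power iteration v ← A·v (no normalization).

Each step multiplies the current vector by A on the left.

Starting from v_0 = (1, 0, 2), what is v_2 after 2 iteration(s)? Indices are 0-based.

v_0 = (1, 0, 2).
v_1 = A·v_0 = (0, -4, 0).
v_2 = A·v_1 = (4, -4, -8).

v_2 = (4, -4, -8)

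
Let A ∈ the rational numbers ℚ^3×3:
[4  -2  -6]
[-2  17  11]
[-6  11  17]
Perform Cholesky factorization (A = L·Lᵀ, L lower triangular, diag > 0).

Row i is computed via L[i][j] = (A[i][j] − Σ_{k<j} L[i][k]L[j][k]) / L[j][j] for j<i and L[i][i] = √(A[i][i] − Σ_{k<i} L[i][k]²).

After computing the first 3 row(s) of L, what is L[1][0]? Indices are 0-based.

L[1][0] = -1

Step 1: L[0][0] = √(4) = 2.
  L[1][0] = (-2) / L[0][0] = -1.
Step 2: L[1][1] = √(16) = 4.
  L[2][0] = (-6) / L[0][0] = -3.
  L[2][1] = (8) / L[1][1] = 2.
Step 3: L[2][2] = √(4) = 2.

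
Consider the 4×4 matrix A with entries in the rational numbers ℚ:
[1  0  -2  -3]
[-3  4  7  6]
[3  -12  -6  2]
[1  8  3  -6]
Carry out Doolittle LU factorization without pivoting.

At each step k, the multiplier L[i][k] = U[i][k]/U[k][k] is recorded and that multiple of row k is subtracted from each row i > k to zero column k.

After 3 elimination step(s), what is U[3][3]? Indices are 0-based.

k=0: U[0][0]=1
  eliminate (1,0): mult=-3, new row 1: (0, 4, 1, -3); set L[1][0]=-3
  eliminate (2,0): mult=3, new row 2: (0, -12, 0, 11); set L[2][0]=3
  eliminate (3,0): mult=1, new row 3: (0, 8, 5, -3); set L[3][0]=1
k=1: U[1][1]=4
  eliminate (2,1): mult=-3, new row 2: (0, 0, 3, 2); set L[2][1]=-3
  eliminate (3,1): mult=2, new row 3: (0, 0, 3, 3); set L[3][1]=2
k=2: U[2][2]=3
  eliminate (3,2): mult=1, new row 3: (0, 0, 0, 1); set L[3][2]=1

U[3][3] = 1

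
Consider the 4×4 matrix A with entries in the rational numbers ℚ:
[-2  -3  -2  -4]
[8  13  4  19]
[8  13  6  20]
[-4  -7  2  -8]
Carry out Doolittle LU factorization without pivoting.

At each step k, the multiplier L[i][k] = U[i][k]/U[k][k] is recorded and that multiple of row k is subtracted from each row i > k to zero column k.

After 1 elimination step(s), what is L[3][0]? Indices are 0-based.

L[3][0] = 2

k=0: U[0][0]=-2
  eliminate (1,0): mult=-4, new row 1: (0, 1, -4, 3); set L[1][0]=-4
  eliminate (2,0): mult=-4, new row 2: (0, 1, -2, 4); set L[2][0]=-4
  eliminate (3,0): mult=2, new row 3: (0, -1, 6, 0); set L[3][0]=2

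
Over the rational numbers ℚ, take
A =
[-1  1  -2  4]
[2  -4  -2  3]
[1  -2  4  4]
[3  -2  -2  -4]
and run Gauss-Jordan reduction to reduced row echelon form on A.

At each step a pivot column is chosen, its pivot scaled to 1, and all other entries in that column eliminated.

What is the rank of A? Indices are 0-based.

[1] R0 /= -1  ⇒  (1, -1, 2, -4)
     R1 -= 2·R0  ⇒  (0, -2, -6, 11)
     R2 -= 1·R0  ⇒  (0, -1, 2, 8)
     R3 -= 3·R0  ⇒  (0, 1, -8, 8)
[2] R1 /= -2  ⇒  (0, 1, 3, -11/2)
     R0 -= -1·R1  ⇒  (1, 0, 5, -19/2)
     R2 -= -1·R1  ⇒  (0, 0, 5, 5/2)
     R3 -= 1·R1  ⇒  (0, 0, -11, 27/2)
[3] R2 /= 5  ⇒  (0, 0, 1, 1/2)
     R0 -= 5·R2  ⇒  (1, 0, 0, -12)
     R1 -= 3·R2  ⇒  (0, 1, 0, -7)
     R3 -= -11·R2  ⇒  (0, 0, 0, 19)
[4] R3 /= 19  ⇒  (0, 0, 0, 1)
     R0 -= -12·R3  ⇒  (1, 0, 0, 0)
     R1 -= -7·R3  ⇒  (0, 1, 0, 0)
     R2 -= 1/2·R3  ⇒  (0, 0, 1, 0)

rank = 4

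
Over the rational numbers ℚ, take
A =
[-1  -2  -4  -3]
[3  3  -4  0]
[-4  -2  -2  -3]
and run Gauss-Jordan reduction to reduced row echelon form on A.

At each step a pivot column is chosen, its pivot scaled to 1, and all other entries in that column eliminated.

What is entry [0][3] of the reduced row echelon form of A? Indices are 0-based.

M[0][3] = 1/3

pivot(0,0)=-1: scale R0 → (1, 2, 4, 3)
  clear (1,0): R1 −= (3)R0 → (0, -3, -16, -9)
  clear (2,0): R2 −= (-4)R0 → (0, 6, 14, 9)
pivot(1,1)=-3: scale R1 → (0, 1, 16/3, 3)
  clear (0,1): R0 −= (2)R1 → (1, 0, -20/3, -3)
  clear (2,1): R2 −= (6)R1 → (0, 0, -18, -9)
pivot(2,2)=-18: scale R2 → (0, 0, 1, 1/2)
  clear (0,2): R0 −= (-20/3)R2 → (1, 0, 0, 1/3)
  clear (1,2): R1 −= (16/3)R2 → (0, 1, 0, 1/3)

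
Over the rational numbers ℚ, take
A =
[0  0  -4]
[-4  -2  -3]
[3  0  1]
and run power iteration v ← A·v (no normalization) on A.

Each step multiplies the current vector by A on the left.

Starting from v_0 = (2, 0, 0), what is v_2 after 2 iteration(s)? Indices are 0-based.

v_0 = (2, 0, 0).
v_1 = A·v_0 = (0, -8, 6).
v_2 = A·v_1 = (-24, -2, 6).

v_2 = (-24, -2, 6)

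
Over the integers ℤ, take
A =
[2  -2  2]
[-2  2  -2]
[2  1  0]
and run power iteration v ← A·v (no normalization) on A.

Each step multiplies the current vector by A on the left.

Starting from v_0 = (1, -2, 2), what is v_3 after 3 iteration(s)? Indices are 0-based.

v_0 = (1, -2, 2).
v_1 = A·v_0 = (10, -10, 0).
v_2 = A·v_1 = (40, -40, 10).
v_3 = A·v_2 = (180, -180, 40).

v_3 = (180, -180, 40)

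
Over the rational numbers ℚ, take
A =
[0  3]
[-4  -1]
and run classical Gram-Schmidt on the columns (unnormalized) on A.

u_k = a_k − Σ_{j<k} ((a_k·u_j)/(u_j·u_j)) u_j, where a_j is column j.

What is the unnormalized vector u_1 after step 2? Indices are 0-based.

u_1 = (3, 0)

Step 1: u_0 = a_0 = (0, -4).
Step 2: u_1 = a_1 − (1/4)·u_0 = (3, 0).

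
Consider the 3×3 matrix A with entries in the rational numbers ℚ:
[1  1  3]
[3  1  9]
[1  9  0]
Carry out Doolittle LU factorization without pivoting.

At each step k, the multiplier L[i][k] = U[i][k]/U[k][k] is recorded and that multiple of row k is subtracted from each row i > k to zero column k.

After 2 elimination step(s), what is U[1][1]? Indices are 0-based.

U[1][1] = -2

Step 1: pivot at (0,0) is 1.
  row1 ← row1 − (3)·row0  ⇒  L[1][0]=3, U row1=(0, -2, 0)
  row2 ← row2 − (1)·row0  ⇒  L[2][0]=1, U row2=(0, 8, -3)
Step 2: pivot at (1,1) is -2.
  row2 ← row2 − (-4)·row1  ⇒  L[2][1]=-4, U row2=(0, 0, -3)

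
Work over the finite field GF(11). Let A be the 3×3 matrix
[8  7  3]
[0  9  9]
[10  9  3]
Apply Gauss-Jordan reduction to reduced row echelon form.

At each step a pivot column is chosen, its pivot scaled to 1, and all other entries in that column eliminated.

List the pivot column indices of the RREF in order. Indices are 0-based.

pivot columns: 0, 1, 2

pivot(0,0)=8: scale R0 → (1, 5, 10)
  clear (2,0): R2 −= (10)R0 → (0, 3, 2)
pivot(1,1)=9: scale R1 → (0, 1, 1)
  clear (0,1): R0 −= (5)R1 → (1, 0, 5)
  clear (2,1): R2 −= (3)R1 → (0, 0, 10)
pivot(2,2)=10: scale R2 → (0, 0, 1)
  clear (0,2): R0 −= (5)R2 → (1, 0, 0)
  clear (1,2): R1 −= (1)R2 → (0, 1, 0)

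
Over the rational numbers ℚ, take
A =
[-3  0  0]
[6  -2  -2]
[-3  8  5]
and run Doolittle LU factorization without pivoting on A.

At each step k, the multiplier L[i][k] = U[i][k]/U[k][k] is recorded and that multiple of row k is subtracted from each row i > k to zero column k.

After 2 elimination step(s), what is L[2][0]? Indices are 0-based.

L[2][0] = 1

[col 0] pivot -3
  R1 -= -2*R0 → (0, -2, -2)  (L[1][0] := -2)
  R2 -= 1*R0 → (0, 8, 5)  (L[2][0] := 1)
[col 1] pivot -2
  R2 -= -4*R1 → (0, 0, -3)  (L[2][1] := -4)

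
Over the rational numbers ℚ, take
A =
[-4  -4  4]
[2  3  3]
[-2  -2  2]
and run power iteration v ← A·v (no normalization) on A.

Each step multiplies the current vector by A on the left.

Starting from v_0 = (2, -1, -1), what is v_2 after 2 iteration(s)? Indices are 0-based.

v_0 = (2, -1, -1).
v_1 = A·v_0 = (-8, -2, -4).
v_2 = A·v_1 = (24, -34, 12).

v_2 = (24, -34, 12)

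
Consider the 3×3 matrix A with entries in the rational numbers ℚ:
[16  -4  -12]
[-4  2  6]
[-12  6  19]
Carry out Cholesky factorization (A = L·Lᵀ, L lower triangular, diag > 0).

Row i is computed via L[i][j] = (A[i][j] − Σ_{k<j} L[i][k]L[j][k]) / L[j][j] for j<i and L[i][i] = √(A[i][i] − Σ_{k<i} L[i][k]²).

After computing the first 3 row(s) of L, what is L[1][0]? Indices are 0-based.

L[1][0] = -1

Step 1: L[0][0] = √(16) = 4.
  L[1][0] = (-4) / L[0][0] = -1.
Step 2: L[1][1] = √(1) = 1.
  L[2][0] = (-12) / L[0][0] = -3.
  L[2][1] = (3) / L[1][1] = 3.
Step 3: L[2][2] = √(1) = 1.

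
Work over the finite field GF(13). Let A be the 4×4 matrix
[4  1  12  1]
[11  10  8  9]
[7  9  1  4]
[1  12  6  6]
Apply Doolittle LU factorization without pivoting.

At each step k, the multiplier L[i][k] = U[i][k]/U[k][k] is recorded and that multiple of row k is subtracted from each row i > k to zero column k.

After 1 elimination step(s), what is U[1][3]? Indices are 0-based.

Step 1: pivot at (0,0) is 4.
  row1 ← row1 − (6)·row0  ⇒  L[1][0]=6, U row1=(0, 4, 1, 3)
  row2 ← row2 − (5)·row0  ⇒  L[2][0]=5, U row2=(0, 4, 6, 12)
  row3 ← row3 − (10)·row0  ⇒  L[3][0]=10, U row3=(0, 2, 3, 9)

U[1][3] = 3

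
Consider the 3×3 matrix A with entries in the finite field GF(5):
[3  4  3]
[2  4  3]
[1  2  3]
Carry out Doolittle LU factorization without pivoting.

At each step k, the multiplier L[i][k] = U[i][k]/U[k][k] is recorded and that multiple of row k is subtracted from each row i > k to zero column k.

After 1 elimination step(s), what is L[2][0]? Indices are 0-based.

L[2][0] = 2

[col 0] pivot 3
  R1 -= 4*R0 → (0, 3, 1)  (L[1][0] := 4)
  R2 -= 2*R0 → (0, 4, 2)  (L[2][0] := 2)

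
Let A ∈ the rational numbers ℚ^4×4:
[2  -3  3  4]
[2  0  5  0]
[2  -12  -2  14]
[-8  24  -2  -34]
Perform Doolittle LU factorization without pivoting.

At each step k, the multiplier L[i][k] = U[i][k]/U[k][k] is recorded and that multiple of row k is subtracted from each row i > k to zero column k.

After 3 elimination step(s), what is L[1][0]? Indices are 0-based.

k=0: U[0][0]=2
  eliminate (1,0): mult=1, new row 1: (0, 3, 2, -4); set L[1][0]=1
  eliminate (2,0): mult=1, new row 2: (0, -9, -5, 10); set L[2][0]=1
  eliminate (3,0): mult=-4, new row 3: (0, 12, 10, -18); set L[3][0]=-4
k=1: U[1][1]=3
  eliminate (2,1): mult=-3, new row 2: (0, 0, 1, -2); set L[2][1]=-3
  eliminate (3,1): mult=4, new row 3: (0, 0, 2, -2); set L[3][1]=4
k=2: U[2][2]=1
  eliminate (3,2): mult=2, new row 3: (0, 0, 0, 2); set L[3][2]=2

L[1][0] = 1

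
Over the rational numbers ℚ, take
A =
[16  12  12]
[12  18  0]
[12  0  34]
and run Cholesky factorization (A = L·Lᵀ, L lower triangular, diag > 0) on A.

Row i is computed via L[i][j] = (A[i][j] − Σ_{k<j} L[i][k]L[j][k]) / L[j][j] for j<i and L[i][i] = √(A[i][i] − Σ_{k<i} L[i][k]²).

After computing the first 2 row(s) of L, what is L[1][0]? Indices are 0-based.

L[1][0] = 3

Step 1: L[0][0] = √(16) = 4.
  L[1][0] = (12) / L[0][0] = 3.
Step 2: L[1][1] = √(9) = 3.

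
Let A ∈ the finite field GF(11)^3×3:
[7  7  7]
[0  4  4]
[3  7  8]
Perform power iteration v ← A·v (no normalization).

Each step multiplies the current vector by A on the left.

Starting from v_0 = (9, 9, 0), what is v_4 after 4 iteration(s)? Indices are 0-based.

v_0 = (9, 9, 0).
v_1 = A·v_0 = (5, 3, 2).
v_2 = A·v_1 = (4, 9, 8).
v_3 = A·v_2 = (4, 2, 7).
v_4 = A·v_3 = (3, 3, 5).

v_4 = (3, 3, 5)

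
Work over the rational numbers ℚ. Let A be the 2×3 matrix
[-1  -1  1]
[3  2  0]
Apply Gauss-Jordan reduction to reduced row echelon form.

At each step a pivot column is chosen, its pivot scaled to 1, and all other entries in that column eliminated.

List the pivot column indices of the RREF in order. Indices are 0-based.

pivot(0,0)=-1: scale R0 → (1, 1, -1)
  clear (1,0): R1 −= (3)R0 → (0, -1, 3)
pivot(1,1)=-1: scale R1 → (0, 1, -3)
  clear (0,1): R0 −= (1)R1 → (1, 0, 2)

pivot columns: 0, 1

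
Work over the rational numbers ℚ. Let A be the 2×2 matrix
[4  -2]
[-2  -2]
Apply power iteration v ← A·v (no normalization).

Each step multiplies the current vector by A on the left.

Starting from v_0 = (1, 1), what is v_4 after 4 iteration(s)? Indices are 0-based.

v_0 = (1, 1).
v_1 = A·v_0 = (2, -4).
v_2 = A·v_1 = (16, 4).
v_3 = A·v_2 = (56, -40).
v_4 = A·v_3 = (304, -32).

v_4 = (304, -32)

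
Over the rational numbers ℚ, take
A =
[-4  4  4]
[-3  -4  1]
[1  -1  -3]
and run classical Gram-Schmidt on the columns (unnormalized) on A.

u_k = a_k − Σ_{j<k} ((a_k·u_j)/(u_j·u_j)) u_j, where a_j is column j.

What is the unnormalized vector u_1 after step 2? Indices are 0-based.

u_1 = (42/13, -119/26, -21/26)

Step 1: u_0 = a_0 = (-4, -3, 1).
Step 2: u_1 = a_1 − (-5/26)·u_0 = (42/13, -119/26, -21/26).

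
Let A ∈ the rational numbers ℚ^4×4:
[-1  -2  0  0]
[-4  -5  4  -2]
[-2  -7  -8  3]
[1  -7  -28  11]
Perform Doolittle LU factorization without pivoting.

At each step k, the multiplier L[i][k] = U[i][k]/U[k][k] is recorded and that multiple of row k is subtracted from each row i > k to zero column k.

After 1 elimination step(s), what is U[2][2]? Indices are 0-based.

U[2][2] = -8

k=0: U[0][0]=-1
  eliminate (1,0): mult=4, new row 1: (0, 3, 4, -2); set L[1][0]=4
  eliminate (2,0): mult=2, new row 2: (0, -3, -8, 3); set L[2][0]=2
  eliminate (3,0): mult=-1, new row 3: (0, -9, -28, 11); set L[3][0]=-1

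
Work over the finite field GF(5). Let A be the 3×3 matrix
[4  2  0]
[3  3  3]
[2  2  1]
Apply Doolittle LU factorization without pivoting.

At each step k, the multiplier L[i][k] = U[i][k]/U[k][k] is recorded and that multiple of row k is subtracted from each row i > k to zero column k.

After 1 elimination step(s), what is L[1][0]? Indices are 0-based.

L[1][0] = 2

k=0: U[0][0]=4
  eliminate (1,0): mult=2, new row 1: (0, 4, 3); set L[1][0]=2
  eliminate (2,0): mult=3, new row 2: (0, 1, 1); set L[2][0]=3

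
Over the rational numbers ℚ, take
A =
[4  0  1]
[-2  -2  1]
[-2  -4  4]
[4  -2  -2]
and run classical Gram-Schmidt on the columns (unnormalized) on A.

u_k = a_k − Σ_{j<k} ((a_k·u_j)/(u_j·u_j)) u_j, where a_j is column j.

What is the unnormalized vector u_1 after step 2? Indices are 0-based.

u_1 = (-2/5, -9/5, -19/5, -12/5)

Step 1: u_0 = a_0 = (4, -2, -2, 4).
Step 2: u_1 = a_1 − (1/10)·u_0 = (-2/5, -9/5, -19/5, -12/5).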